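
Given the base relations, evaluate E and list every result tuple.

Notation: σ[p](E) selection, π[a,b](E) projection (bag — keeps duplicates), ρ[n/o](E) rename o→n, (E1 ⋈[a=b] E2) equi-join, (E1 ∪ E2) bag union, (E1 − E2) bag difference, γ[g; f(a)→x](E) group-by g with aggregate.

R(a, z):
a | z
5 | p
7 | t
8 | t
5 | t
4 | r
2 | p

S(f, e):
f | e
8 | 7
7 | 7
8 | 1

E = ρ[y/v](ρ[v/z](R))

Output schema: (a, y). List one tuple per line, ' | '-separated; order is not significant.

Subexpression sizes:
  R → 6
  ρ[v/z](R) → 6
  ρ[y/v](ρ[v/z](R)) → 6

== RESULT ==
a | y
2 | p
4 | r
5 | p
5 | t
7 | t
8 | t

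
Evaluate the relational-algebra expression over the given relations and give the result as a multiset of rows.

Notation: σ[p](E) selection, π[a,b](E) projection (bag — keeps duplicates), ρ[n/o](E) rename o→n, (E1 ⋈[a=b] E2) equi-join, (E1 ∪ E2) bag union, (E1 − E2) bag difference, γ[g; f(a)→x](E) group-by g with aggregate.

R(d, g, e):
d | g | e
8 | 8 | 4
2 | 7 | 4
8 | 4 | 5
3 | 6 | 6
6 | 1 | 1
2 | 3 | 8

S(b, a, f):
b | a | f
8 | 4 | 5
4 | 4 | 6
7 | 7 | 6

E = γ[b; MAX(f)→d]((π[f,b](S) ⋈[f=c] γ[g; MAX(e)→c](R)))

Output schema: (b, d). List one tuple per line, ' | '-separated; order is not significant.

Per-node cardinality:
  S → 3
  π[f,b](S) → 3
  R → 6
  γ[g; MAX(e)→c](R) → 6
  (π[f,b](S) ⋈[f=c] γ[g; MAX(e)→c](R)) → 3
  γ[b; MAX(f)→d]((π[f,b](S) ⋈[f=c] γ[g; MAX(e)→c](R))) → 3

== RESULT ==
b | d
4 | 6
7 | 6
8 | 5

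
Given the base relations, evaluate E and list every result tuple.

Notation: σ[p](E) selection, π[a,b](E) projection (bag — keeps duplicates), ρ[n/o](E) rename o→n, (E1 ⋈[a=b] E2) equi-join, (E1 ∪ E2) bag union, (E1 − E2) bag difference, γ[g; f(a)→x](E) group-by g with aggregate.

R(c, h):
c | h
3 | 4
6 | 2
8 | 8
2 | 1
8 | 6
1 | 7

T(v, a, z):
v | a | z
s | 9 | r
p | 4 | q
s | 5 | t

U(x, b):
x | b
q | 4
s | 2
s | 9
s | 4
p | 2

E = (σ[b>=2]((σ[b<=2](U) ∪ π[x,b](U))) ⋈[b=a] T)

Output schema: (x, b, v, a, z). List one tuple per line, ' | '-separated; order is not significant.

Row counts bottom-up:
  U → 5
  σ[b<=2](U) → 2
  U → 5
  π[x,b](U) → 5
  (σ[b<=2](U) ∪ π[x,b](U)) → 7
  σ[b>=2]((σ[b<=2](U) ∪ π[x,b](U))) → 7
  T → 3
  (σ[b>=2]((σ[b<=2](U) ∪ π[x,b](U))) ⋈[b=a] T) → 3

== RESULT ==
x | b | v | a | z
q | 4 | p | 4 | q
s | 4 | p | 4 | q
s | 9 | s | 9 | r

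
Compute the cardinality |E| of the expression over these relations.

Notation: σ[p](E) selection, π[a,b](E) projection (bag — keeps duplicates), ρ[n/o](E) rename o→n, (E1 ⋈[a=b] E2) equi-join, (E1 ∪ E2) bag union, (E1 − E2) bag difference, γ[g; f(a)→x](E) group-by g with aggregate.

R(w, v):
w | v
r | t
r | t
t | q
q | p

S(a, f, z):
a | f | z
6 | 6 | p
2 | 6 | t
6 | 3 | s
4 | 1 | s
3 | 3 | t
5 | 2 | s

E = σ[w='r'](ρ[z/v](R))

Stepwise |·|:
  R → 4
  ρ[z/v](R) → 4
  σ[w='r'](ρ[z/v](R)) → 2

|E| = 2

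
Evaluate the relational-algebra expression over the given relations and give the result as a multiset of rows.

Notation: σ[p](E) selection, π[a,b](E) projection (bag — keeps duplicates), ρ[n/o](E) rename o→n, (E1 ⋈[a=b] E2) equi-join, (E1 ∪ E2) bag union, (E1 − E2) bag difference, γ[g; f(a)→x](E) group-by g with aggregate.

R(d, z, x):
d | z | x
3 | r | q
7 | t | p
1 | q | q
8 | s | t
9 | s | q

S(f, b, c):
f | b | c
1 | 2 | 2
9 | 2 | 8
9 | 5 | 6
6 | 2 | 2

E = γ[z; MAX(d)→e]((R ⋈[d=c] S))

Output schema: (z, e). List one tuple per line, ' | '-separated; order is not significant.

Subexpression sizes:
  R → 5
  S → 4
  (R ⋈[d=c] S) → 1
  γ[z; MAX(d)→e]((R ⋈[d=c] S)) → 1

== RESULT ==
z | e
s | 8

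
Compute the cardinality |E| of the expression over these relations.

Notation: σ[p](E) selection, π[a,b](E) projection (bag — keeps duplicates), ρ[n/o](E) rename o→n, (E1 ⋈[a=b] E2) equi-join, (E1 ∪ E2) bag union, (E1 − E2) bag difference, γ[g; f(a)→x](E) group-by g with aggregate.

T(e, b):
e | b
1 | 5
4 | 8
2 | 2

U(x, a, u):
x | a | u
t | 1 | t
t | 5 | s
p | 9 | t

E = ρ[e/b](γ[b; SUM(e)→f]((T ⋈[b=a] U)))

Per-node cardinality:
  T → 3
  U → 3
  (T ⋈[b=a] U) → 1
  γ[b; SUM(e)→f]((T ⋈[b=a] U)) → 1
  ρ[e/b](γ[b; SUM(e)→f]((T ⋈[b=a] U))) → 1

|E| = 1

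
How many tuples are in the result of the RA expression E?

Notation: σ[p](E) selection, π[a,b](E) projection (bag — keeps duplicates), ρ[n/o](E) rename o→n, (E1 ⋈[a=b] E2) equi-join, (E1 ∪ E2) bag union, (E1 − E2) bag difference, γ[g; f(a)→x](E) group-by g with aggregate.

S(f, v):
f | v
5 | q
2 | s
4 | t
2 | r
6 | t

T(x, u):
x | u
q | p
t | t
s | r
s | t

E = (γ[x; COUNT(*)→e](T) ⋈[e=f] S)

Per-node cardinality:
  T → 4
  γ[x; COUNT(*)→e](T) → 3
  S → 5
  (γ[x; COUNT(*)→e](T) ⋈[e=f] S) → 2

|E| = 2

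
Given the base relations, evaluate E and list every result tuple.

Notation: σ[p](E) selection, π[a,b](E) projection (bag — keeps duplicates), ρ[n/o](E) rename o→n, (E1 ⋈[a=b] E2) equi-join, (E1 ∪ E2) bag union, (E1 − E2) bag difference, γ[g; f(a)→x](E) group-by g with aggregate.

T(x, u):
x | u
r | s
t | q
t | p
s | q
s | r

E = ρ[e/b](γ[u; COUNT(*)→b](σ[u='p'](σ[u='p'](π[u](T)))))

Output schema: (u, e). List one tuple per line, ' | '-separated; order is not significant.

Stepwise |·|:
  T → 5
  π[u](T) → 5
  σ[u='p'](π[u](T)) → 1
  σ[u='p'](σ[u='p'](π[u](T))) → 1
  γ[u; COUNT(*)→b](σ[u='p'](σ[u='p'](π[u](T)))) → 1
  ρ[e/b](γ[u; COUNT(*)→b](σ[u='p'](σ[u='p'](π[u](T))))) → 1

== RESULT ==
u | e
p | 1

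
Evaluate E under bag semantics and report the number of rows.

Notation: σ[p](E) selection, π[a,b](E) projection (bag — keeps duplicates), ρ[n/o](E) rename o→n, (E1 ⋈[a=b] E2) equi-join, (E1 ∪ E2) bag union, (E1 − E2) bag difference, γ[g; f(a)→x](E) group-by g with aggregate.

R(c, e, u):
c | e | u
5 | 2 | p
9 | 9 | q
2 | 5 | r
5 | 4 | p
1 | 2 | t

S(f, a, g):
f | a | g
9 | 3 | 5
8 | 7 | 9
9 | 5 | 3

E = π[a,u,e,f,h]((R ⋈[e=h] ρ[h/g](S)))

Subexpression sizes:
  R → 5
  S → 3
  ρ[h/g](S) → 3
  (R ⋈[e=h] ρ[h/g](S)) → 2
  π[a,u,e,f,h]((R ⋈[e=h] ρ[h/g](S))) → 2

|E| = 2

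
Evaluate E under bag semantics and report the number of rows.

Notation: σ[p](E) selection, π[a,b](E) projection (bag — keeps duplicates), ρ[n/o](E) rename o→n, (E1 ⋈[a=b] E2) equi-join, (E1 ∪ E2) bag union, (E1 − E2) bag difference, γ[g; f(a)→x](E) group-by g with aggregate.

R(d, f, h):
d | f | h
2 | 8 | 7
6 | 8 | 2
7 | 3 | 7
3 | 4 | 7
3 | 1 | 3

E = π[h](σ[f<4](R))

Row counts bottom-up:
  R → 5
  σ[f<4](R) → 2
  π[h](σ[f<4](R)) → 2

|E| = 2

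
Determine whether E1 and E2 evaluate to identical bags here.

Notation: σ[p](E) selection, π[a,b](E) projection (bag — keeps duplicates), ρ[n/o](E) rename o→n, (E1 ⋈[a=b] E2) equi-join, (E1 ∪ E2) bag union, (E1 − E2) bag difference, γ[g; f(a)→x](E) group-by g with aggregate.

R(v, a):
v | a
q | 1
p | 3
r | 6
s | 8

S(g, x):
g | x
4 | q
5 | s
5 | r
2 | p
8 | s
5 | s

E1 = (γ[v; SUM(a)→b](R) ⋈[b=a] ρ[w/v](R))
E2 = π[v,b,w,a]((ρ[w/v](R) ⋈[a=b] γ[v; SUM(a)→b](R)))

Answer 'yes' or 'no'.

E1 row counts bottom-up:
  R → 4
  γ[v; SUM(a)→b](R) → 4
  R → 4
  ρ[w/v](R) → 4
  (γ[v; SUM(a)→b](R) ⋈[b=a] ρ[w/v](R)) → 4
E2 row counts bottom-up:
  R → 4
  ρ[w/v](R) → 4
  R → 4
  γ[v; SUM(a)→b](R) → 4
  (ρ[w/v](R) ⋈[a=b] γ[v; SUM(a)→b](R)) → 4
  π[v,b,w,a]((ρ[w/v](R) ⋈[a=b] γ[v; SUM(a)→b](R))) → 4

E1 and E2 produce the same multiset:
v | b | w | a
p | 3 | p | 3
q | 1 | q | 1
r | 6 | r | 6
s | 8 | s | 8

yes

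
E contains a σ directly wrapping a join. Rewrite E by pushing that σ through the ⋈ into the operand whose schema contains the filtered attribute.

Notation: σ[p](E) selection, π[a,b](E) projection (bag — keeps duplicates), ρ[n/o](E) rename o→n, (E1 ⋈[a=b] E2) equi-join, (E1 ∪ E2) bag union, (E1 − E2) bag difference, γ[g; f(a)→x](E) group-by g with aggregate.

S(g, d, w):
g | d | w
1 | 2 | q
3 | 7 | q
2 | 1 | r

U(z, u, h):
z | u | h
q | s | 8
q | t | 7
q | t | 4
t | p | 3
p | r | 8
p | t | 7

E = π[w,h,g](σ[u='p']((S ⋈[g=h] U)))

σ filters on u, owned by the right side.
E' = π[w,h,g]((S ⋈[g=h] σ[u='p'](U)))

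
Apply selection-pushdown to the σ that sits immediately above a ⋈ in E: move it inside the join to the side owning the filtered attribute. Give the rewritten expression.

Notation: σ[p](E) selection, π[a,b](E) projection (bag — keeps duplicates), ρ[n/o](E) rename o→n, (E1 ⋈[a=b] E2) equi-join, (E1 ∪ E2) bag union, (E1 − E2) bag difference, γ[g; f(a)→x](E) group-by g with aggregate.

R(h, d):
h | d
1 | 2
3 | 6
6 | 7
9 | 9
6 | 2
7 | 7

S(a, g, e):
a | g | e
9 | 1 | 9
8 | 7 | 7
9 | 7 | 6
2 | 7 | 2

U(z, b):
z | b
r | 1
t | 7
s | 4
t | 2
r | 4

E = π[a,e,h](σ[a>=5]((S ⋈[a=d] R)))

σ filters on a, owned by the left side.
E' = π[a,e,h]((σ[a>=5](S) ⋈[a=d] R))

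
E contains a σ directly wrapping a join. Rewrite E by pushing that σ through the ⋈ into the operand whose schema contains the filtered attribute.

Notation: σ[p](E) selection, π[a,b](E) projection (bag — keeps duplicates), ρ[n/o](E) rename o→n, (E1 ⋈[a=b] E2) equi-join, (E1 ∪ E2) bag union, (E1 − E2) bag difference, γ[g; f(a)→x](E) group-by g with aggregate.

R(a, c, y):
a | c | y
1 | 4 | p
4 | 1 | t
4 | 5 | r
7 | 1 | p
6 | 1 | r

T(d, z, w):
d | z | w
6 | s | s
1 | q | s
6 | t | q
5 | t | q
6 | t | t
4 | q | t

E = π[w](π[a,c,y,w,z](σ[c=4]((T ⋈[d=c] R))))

σ filters on c, owned by the right side.
E' = π[w](π[a,c,y,w,z]((T ⋈[d=c] σ[c=4](R))))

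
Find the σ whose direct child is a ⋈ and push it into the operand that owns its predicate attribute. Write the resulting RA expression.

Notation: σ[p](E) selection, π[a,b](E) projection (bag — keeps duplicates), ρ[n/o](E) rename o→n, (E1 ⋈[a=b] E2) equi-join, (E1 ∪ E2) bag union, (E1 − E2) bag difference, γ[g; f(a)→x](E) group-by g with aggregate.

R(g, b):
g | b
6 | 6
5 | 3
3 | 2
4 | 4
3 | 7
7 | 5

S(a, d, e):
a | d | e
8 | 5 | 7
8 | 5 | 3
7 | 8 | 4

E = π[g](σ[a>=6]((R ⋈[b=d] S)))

σ filters on a, owned by the right side.
E' = π[g]((R ⋈[b=d] σ[a>=6](S)))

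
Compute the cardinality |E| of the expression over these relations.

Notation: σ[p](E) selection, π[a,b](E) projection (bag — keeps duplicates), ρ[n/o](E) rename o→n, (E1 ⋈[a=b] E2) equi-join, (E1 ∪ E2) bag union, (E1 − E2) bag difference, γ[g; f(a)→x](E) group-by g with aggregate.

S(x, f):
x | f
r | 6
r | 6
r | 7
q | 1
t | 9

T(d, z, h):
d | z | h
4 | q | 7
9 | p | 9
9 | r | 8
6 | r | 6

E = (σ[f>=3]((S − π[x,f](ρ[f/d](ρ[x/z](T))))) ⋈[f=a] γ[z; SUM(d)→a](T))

Row counts bottom-up:
  S → 5
  T → 4
  ρ[x/z](T) → 4
  ρ[f/d](ρ[x/z](T)) → 4
  π[x,f](ρ[f/d](ρ[x/z](T))) → 4
  (S − π[x,f](ρ[f/d](ρ[x/z](T)))) → 4
  σ[f>=3]((S − π[x,f](ρ[f/d](ρ[x/z](T))))) → 3
  T → 4
  γ[z; SUM(d)→a](T) → 3
  (σ[f>=3]((S − π[x,f](ρ[f/d](ρ[x/z](T))))) ⋈[f=a] γ[z; SUM(d)→a](T)) → 1

|E| = 1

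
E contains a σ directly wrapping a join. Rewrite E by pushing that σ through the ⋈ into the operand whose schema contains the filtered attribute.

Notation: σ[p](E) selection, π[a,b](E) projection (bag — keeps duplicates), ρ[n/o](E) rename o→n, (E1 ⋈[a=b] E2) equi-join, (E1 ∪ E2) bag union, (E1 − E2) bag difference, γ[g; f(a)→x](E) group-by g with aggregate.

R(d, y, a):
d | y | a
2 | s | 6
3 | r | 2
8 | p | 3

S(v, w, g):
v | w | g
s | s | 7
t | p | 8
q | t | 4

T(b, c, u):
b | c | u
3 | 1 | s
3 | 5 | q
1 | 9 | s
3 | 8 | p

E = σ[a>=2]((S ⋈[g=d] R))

σ filters on a, owned by the right side.
E' = (S ⋈[g=d] σ[a>=2](R))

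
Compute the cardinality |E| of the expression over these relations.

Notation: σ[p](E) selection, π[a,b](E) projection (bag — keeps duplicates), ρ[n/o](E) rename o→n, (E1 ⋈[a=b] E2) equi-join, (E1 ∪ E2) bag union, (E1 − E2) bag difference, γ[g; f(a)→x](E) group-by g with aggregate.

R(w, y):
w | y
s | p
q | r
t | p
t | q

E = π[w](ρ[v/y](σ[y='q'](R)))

Per-node cardinality:
  R → 4
  σ[y='q'](R) → 1
  ρ[v/y](σ[y='q'](R)) → 1
  π[w](ρ[v/y](σ[y='q'](R))) → 1

|E| = 1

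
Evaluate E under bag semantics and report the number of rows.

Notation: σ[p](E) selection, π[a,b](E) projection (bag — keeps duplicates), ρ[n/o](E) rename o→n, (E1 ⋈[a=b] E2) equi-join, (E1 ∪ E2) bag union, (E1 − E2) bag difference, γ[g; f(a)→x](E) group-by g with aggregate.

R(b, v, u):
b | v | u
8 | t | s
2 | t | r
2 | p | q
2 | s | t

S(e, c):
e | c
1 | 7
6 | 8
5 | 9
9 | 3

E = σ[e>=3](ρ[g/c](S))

Per-node cardinality:
  S → 4
  ρ[g/c](S) → 4
  σ[e>=3](ρ[g/c](S)) → 3

|E| = 3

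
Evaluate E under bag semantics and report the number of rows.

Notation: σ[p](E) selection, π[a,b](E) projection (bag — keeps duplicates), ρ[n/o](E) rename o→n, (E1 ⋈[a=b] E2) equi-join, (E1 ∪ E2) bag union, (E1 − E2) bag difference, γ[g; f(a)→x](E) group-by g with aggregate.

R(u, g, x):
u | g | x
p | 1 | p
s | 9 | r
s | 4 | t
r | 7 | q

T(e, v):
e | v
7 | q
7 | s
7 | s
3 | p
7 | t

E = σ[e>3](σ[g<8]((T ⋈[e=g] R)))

Subexpression sizes:
  T → 5
  R → 4
  (T ⋈[e=g] R) → 4
  σ[g<8]((T ⋈[e=g] R)) → 4
  σ[e>3](σ[g<8]((T ⋈[e=g] R))) → 4

|E| = 4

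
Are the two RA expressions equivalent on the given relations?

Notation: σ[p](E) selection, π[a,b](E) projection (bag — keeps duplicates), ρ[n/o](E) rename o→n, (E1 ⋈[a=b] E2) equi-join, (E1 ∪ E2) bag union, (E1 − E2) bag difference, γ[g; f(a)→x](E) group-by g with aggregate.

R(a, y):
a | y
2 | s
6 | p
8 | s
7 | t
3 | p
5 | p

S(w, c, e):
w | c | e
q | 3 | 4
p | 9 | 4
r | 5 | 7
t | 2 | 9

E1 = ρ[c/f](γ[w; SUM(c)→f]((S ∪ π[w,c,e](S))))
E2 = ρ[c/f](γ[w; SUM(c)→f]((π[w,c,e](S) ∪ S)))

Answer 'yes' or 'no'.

E1 subexpression sizes:
  S → 4
  S → 4
  π[w,c,e](S) → 4
  (S ∪ π[w,c,e](S)) → 8
  γ[w; SUM(c)→f]((S ∪ π[w,c,e](S))) → 4
  ρ[c/f](γ[w; SUM(c)→f]((S ∪ π[w,c,e](S)))) → 4
E2 subexpression sizes:
  S → 4
  π[w,c,e](S) → 4
  S → 4
  (π[w,c,e](S) ∪ S) → 8
  γ[w; SUM(c)→f]((π[w,c,e](S) ∪ S)) → 4
  ρ[c/f](γ[w; SUM(c)→f]((π[w,c,e](S) ∪ S))) → 4

E1 and E2 produce the same multiset:
w | c
p | 18
q | 6
r | 10
t | 4

yes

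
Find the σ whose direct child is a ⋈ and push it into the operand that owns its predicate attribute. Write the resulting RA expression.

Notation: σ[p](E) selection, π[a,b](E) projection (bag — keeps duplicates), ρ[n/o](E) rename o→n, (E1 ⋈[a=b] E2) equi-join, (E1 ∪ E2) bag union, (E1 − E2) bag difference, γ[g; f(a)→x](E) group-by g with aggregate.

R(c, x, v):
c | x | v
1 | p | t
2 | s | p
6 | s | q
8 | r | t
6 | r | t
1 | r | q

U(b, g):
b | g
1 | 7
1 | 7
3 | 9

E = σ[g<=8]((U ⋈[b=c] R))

σ filters on g, owned by the left side.
E' = (σ[g<=8](U) ⋈[b=c] R)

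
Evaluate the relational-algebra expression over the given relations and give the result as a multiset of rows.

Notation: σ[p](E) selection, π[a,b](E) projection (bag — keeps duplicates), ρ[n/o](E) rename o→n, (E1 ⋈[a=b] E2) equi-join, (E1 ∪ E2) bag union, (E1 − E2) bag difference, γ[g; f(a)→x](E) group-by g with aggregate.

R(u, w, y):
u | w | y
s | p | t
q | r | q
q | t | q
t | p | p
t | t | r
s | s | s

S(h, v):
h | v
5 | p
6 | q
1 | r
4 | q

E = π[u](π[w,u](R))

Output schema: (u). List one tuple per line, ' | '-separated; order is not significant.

Row counts bottom-up:
  R → 6
  π[w,u](R) → 6
  π[u](π[w,u](R)) → 6

== RESULT ==
u
q
q
s
s
t
t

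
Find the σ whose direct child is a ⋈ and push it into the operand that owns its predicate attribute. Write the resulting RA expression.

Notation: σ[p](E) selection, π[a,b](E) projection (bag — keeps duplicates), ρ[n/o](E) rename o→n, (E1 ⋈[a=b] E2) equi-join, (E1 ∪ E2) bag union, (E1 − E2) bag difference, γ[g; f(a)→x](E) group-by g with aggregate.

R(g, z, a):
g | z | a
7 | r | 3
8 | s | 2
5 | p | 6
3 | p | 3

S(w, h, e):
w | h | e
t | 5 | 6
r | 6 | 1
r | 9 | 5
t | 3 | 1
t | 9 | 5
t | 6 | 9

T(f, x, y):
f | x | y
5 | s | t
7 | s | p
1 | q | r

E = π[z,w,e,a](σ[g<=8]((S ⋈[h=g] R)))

σ filters on g, owned by the right side.
E' = π[z,w,e,a]((S ⋈[h=g] σ[g<=8](R)))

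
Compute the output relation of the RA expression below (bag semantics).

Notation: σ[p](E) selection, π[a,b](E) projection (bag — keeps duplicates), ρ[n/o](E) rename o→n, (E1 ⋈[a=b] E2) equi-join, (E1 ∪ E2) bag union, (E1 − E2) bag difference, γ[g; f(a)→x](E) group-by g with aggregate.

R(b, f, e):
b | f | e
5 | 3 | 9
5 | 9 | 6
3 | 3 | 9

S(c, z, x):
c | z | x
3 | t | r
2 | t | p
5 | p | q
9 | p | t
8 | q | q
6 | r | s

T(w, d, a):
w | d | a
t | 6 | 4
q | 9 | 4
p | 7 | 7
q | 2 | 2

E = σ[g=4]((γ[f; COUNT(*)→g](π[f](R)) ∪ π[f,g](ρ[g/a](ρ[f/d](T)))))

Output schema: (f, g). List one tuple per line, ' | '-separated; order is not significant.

Per-node cardinality:
  R → 3
  π[f](R) → 3
  γ[f; COUNT(*)→g](π[f](R)) → 2
  T → 4
  ρ[f/d](T) → 4
  ρ[g/a](ρ[f/d](T)) → 4
  π[f,g](ρ[g/a](ρ[f/d](T))) → 4
  (γ[f; COUNT(*)→g](π[f](R)) ∪ π[f,g](ρ[g/a](ρ[f/d](T)))) → 6
  σ[g=4]((γ[f; COUNT(*)→g](π[f](R)) ∪ π[f,g](ρ[g/a](ρ[f/d](T))))) → 2

== RESULT ==
f | g
6 | 4
9 | 4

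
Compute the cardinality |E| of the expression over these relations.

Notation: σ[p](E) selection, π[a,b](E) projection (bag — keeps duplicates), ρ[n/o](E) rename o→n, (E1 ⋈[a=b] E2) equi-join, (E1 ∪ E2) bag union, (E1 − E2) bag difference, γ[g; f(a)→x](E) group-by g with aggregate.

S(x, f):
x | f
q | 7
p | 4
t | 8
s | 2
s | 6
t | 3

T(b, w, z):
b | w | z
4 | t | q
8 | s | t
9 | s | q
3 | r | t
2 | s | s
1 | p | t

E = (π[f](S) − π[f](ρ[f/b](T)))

Per-node cardinality:
  S → 6
  π[f](S) → 6
  T → 6
  ρ[f/b](T) → 6
  π[f](ρ[f/b](T)) → 6
  (π[f](S) − π[f](ρ[f/b](T))) → 2

|E| = 2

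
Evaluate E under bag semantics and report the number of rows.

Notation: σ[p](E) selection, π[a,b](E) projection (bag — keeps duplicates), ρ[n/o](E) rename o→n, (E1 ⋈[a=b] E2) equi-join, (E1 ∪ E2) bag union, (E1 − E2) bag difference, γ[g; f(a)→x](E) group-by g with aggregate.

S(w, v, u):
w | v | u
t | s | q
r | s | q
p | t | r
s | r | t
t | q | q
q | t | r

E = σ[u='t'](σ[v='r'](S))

Per-node cardinality:
  S → 6
  σ[v='r'](S) → 1
  σ[u='t'](σ[v='r'](S)) → 1

|E| = 1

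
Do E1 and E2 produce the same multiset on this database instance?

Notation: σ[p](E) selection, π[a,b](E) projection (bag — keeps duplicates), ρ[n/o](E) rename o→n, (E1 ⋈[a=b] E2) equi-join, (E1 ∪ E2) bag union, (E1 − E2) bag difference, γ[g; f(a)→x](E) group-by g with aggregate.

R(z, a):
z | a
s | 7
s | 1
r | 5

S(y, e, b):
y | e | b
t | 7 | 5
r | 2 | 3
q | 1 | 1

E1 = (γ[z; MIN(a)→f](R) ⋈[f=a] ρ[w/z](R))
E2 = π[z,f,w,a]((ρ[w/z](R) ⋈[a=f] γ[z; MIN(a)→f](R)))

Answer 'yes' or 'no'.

E1 per-node cardinality:
  R → 3
  γ[z; MIN(a)→f](R) → 2
  R → 3
  ρ[w/z](R) → 3
  (γ[z; MIN(a)→f](R) ⋈[f=a] ρ[w/z](R)) → 2
E2 per-node cardinality:
  R → 3
  ρ[w/z](R) → 3
  R → 3
  γ[z; MIN(a)→f](R) → 2
  (ρ[w/z](R) ⋈[a=f] γ[z; MIN(a)→f](R)) → 2
  π[z,f,w,a]((ρ[w/z](R) ⋈[a=f] γ[z; MIN(a)→f](R))) → 2

E1 and E2 produce the same multiset:
z | f | w | a
r | 5 | r | 5
s | 1 | s | 1

yes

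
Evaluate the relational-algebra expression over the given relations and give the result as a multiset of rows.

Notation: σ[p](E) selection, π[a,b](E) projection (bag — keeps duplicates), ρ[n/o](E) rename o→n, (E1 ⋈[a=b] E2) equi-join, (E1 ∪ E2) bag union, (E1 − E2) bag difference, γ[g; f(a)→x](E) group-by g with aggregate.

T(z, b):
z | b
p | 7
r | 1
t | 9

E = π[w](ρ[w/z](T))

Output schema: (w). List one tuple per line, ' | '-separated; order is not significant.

Stepwise |·|:
  T → 3
  ρ[w/z](T) → 3
  π[w](ρ[w/z](T)) → 3

== RESULT ==
w
p
r
t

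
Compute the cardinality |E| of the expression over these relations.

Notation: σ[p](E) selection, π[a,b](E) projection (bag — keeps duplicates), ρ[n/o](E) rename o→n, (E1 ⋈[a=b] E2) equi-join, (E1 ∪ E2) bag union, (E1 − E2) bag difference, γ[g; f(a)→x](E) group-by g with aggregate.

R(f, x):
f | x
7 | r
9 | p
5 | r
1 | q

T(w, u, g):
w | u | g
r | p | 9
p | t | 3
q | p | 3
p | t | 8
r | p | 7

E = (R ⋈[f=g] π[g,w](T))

Row counts bottom-up:
  R → 4
  T → 5
  π[g,w](T) → 5
  (R ⋈[f=g] π[g,w](T)) → 2

|E| = 2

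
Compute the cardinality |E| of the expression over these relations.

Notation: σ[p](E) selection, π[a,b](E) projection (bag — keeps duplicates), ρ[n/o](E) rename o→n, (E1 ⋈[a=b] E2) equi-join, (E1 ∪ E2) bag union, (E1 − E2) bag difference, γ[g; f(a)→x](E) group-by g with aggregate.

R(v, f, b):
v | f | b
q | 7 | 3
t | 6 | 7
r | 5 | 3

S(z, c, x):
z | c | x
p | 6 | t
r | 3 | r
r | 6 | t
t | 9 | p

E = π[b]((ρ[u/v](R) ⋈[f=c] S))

Stepwise |·|:
  R → 3
  ρ[u/v](R) → 3
  S → 4
  (ρ[u/v](R) ⋈[f=c] S) → 2
  π[b]((ρ[u/v](R) ⋈[f=c] S)) → 2

|E| = 2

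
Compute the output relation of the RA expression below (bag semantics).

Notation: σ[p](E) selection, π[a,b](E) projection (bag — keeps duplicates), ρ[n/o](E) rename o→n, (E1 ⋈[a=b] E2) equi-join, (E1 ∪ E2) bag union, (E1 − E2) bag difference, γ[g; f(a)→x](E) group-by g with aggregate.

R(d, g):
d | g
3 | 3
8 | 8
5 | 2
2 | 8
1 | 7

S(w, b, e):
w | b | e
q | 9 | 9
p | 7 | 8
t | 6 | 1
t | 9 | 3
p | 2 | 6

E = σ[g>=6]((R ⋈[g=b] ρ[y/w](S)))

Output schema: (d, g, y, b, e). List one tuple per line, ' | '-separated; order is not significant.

Stepwise |·|:
  R → 5
  S → 5
  ρ[y/w](S) → 5
  (R ⋈[g=b] ρ[y/w](S)) → 2
  σ[g>=6]((R ⋈[g=b] ρ[y/w](S))) → 1

== RESULT ==
d | g | y | b | e
1 | 7 | p | 7 | 8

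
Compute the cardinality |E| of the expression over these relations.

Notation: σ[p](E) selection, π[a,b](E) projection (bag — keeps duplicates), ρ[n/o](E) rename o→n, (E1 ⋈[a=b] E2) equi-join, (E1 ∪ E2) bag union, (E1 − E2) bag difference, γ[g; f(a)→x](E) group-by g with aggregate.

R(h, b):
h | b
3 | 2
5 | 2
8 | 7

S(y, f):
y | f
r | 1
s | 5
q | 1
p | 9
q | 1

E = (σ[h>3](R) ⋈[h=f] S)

Per-node cardinality:
  R → 3
  σ[h>3](R) → 2
  S → 5
  (σ[h>3](R) ⋈[h=f] S) → 1

|E| = 1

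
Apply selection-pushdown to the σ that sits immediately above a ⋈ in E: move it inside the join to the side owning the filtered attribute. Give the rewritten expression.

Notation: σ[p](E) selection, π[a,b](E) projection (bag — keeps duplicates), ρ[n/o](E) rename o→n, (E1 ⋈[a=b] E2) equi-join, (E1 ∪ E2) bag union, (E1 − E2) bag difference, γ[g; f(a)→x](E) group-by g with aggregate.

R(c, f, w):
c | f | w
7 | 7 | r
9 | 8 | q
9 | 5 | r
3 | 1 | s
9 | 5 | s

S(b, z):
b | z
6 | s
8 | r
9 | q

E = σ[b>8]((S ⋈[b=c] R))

σ filters on b, owned by the left side.
E' = (σ[b>8](S) ⋈[b=c] R)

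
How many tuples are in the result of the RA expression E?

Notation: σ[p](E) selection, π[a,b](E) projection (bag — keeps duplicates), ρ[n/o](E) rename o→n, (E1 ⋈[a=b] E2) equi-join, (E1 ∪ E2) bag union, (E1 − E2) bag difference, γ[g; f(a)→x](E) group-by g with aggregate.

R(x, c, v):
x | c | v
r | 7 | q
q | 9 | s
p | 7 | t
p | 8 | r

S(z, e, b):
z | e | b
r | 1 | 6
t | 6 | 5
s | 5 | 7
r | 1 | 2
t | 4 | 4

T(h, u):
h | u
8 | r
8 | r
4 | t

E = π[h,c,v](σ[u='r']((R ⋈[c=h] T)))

Stepwise |·|:
  R → 4
  T → 3
  (R ⋈[c=h] T) → 2
  σ[u='r']((R ⋈[c=h] T)) → 2
  π[h,c,v](σ[u='r']((R ⋈[c=h] T))) → 2

|E| = 2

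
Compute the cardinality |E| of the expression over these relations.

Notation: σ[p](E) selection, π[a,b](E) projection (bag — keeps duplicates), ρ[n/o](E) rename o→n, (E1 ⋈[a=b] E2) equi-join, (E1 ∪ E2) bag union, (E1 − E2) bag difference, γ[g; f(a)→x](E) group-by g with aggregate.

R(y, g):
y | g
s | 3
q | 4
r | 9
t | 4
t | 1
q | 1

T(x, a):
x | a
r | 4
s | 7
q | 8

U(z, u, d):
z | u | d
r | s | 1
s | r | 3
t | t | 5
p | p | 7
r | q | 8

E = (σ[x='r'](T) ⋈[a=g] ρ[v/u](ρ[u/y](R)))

Per-node cardinality:
  T → 3
  σ[x='r'](T) → 1
  R → 6
  ρ[u/y](R) → 6
  ρ[v/u](ρ[u/y](R)) → 6
  (σ[x='r'](T) ⋈[a=g] ρ[v/u](ρ[u/y](R))) → 2

|E| = 2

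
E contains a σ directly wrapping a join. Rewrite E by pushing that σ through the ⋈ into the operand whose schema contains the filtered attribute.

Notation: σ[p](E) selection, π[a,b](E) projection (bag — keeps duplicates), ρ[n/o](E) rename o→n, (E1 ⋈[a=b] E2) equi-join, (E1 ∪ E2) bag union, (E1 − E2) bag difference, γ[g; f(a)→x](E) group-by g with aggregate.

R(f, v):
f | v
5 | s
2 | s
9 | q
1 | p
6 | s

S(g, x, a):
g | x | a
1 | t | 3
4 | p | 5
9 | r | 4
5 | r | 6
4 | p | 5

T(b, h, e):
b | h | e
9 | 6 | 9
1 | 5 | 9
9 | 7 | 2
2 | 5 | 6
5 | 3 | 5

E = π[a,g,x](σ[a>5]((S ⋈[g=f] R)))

σ filters on a, owned by the left side.
E' = π[a,g,x]((σ[a>5](S) ⋈[g=f] R))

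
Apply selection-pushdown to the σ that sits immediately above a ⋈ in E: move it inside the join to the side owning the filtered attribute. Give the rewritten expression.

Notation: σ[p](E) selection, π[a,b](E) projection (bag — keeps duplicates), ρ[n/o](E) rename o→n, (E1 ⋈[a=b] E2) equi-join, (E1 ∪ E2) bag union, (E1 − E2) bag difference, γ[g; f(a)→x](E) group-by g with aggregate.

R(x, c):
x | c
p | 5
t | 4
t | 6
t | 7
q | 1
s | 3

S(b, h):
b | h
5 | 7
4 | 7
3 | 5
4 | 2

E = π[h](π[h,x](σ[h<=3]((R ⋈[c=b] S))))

σ filters on h, owned by the right side.
E' = π[h](π[h,x]((R ⋈[c=b] σ[h<=3](S))))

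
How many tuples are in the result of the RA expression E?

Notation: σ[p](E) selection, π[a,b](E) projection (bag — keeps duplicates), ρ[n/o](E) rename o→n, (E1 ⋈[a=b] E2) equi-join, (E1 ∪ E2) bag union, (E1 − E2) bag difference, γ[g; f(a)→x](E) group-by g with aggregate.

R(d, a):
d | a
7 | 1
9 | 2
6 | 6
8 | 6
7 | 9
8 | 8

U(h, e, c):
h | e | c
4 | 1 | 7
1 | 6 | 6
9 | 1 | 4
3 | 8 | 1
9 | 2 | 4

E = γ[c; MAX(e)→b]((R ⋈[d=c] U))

Stepwise |·|:
  R → 6
  U → 5
  (R ⋈[d=c] U) → 3
  γ[c; MAX(e)→b]((R ⋈[d=c] U)) → 2

|E| = 2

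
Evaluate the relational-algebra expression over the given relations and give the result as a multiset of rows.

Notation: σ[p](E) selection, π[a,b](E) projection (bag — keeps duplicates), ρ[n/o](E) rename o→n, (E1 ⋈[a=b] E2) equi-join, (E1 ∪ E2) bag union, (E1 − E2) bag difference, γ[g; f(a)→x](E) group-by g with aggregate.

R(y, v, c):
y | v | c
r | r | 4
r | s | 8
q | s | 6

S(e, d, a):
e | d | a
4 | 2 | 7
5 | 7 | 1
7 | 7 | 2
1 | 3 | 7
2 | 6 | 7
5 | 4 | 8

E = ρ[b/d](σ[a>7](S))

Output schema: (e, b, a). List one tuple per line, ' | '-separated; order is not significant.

Subexpression sizes:
  S → 6
  σ[a>7](S) → 1
  ρ[b/d](σ[a>7](S)) → 1

== RESULT ==
e | b | a
5 | 4 | 8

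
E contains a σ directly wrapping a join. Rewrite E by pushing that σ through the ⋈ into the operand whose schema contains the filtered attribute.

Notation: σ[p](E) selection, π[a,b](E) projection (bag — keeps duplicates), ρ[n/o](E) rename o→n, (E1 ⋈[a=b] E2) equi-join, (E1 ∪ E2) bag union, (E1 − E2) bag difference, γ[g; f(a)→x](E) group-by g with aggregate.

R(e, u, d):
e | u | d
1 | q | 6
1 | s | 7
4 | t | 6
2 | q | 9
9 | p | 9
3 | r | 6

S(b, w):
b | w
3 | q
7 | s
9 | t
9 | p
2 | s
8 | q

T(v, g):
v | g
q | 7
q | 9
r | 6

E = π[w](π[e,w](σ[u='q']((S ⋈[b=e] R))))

σ filters on u, owned by the right side.
E' = π[w](π[e,w]((S ⋈[b=e] σ[u='q'](R))))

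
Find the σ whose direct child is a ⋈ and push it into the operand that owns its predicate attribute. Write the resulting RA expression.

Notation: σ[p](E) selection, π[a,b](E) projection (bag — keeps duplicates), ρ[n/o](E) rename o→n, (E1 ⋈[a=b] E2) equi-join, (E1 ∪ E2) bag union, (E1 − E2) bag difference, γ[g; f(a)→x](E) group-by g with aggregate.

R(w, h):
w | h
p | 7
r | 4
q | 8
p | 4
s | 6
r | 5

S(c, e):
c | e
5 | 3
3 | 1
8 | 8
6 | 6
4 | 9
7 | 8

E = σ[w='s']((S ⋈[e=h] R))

σ filters on w, owned by the right side.
E' = (S ⋈[e=h] σ[w='s'](R))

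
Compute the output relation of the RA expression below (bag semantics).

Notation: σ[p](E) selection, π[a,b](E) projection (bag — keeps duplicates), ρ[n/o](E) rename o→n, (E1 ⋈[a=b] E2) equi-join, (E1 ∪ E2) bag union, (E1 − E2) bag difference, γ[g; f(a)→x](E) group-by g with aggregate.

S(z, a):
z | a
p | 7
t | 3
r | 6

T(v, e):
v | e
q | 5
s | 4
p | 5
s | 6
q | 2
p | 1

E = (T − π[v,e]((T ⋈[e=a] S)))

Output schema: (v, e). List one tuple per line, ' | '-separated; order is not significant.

Per-node cardinality:
  T → 6
  T → 6
  S → 3
  (T ⋈[e=a] S) → 1
  π[v,e]((T ⋈[e=a] S)) → 1
  (T − π[v,e]((T ⋈[e=a] S))) → 5

== RESULT ==
v | e
p | 1
p | 5
q | 2
q | 5
s | 4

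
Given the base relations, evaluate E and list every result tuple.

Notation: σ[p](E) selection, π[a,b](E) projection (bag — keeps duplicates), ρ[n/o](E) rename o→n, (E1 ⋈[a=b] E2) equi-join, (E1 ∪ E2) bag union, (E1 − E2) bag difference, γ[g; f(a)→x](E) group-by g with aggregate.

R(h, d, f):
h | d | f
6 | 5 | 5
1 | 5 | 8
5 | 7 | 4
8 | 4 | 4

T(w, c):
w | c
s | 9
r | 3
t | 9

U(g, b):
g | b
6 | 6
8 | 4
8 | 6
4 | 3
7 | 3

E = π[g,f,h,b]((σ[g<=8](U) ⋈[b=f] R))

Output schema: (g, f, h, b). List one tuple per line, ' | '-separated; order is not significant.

Subexpression sizes:
  U → 5
  σ[g<=8](U) → 5
  R → 4
  (σ[g<=8](U) ⋈[b=f] R) → 2
  π[g,f,h,b]((σ[g<=8](U) ⋈[b=f] R)) → 2

== RESULT ==
g | f | h | b
8 | 4 | 5 | 4
8 | 4 | 8 | 4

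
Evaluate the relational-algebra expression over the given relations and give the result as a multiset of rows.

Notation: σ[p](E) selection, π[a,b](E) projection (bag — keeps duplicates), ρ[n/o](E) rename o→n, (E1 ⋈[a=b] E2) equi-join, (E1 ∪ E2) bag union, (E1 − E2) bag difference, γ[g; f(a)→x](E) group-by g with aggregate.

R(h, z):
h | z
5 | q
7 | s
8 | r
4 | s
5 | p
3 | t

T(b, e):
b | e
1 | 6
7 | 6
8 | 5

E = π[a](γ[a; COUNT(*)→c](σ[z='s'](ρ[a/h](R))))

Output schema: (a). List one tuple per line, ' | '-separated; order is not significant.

Stepwise |·|:
  R → 6
  ρ[a/h](R) → 6
  σ[z='s'](ρ[a/h](R)) → 2
  γ[a; COUNT(*)→c](σ[z='s'](ρ[a/h](R))) → 2
  π[a](γ[a; COUNT(*)→c](σ[z='s'](ρ[a/h](R)))) → 2

== RESULT ==
a
4
7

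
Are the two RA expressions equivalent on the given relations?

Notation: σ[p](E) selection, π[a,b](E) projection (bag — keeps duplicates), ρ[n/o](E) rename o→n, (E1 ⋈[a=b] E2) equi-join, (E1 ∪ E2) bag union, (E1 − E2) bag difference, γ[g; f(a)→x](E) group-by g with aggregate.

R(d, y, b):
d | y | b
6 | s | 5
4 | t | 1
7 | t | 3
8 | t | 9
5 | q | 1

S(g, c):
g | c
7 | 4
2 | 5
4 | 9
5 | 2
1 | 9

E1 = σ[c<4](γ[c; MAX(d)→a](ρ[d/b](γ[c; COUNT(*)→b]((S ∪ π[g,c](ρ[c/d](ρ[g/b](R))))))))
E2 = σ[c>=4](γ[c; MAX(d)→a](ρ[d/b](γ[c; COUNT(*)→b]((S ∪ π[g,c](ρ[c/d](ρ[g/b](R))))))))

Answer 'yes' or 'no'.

E1 row counts bottom-up:
  S → 5
  R → 5
  ρ[g/b](R) → 5
  ρ[c/d](ρ[g/b](R)) → 5
  π[g,c](ρ[c/d](ρ[g/b](R))) → 5
  (S ∪ π[g,c](ρ[c/d](ρ[g/b](R)))) → 10
  γ[c; COUNT(*)→b]((S ∪ π[g,c](ρ[c/d](ρ[g/b](R))))) → 7
  ρ[d/b](γ[c; COUNT(*)→b]((S ∪ π[g,c](ρ[c/d](ρ[g/b](R)))))) → 7
  γ[c; MAX(d)→a](ρ[d/b](γ[c; COUNT(*)→b]((S ∪ π[g,c](ρ[c/d](ρ[g/b](R))))))) → 7
  σ[c<4](γ[c; MAX(d)→a](ρ[d/b](γ[c; COUNT(*)→b]((S ∪ π[g,c](ρ[c/d](ρ[g/b](R)))))))) → 1
E2 row counts bottom-up:
  S → 5
  R → 5
  ρ[g/b](R) → 5
  ρ[c/d](ρ[g/b](R)) → 5
  π[g,c](ρ[c/d](ρ[g/b](R))) → 5
  (S ∪ π[g,c](ρ[c/d](ρ[g/b](R)))) → 10
  γ[c; COUNT(*)→b]((S ∪ π[g,c](ρ[c/d](ρ[g/b](R))))) → 7
  ρ[d/b](γ[c; COUNT(*)→b]((S ∪ π[g,c](ρ[c/d](ρ[g/b](R)))))) → 7
  γ[c; MAX(d)→a](ρ[d/b](γ[c; COUNT(*)→b]((S ∪ π[g,c](ρ[c/d](ρ[g/b](R))))))) → 7
  σ[c>=4](γ[c; MAX(d)→a](ρ[d/b](γ[c; COUNT(*)→b]((S ∪ π[g,c](ρ[c/d](ρ[g/b](R)))))))) → 6

E1 result:
c | a
2 | 1
E2 result:
c | a
4 | 2
5 | 2
6 | 1
7 | 1
8 | 1
9 | 2
Witness: (7, 1) appears 0× in E1 but 1× in E2.

no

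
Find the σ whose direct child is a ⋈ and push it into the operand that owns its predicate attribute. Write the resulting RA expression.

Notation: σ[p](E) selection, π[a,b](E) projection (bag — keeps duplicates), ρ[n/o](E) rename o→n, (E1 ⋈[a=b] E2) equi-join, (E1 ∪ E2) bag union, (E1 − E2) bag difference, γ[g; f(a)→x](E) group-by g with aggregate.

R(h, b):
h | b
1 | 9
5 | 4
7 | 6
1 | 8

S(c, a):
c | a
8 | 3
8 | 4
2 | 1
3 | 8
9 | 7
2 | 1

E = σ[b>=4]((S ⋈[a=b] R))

σ filters on b, owned by the right side.
E' = (S ⋈[a=b] σ[b>=4](R))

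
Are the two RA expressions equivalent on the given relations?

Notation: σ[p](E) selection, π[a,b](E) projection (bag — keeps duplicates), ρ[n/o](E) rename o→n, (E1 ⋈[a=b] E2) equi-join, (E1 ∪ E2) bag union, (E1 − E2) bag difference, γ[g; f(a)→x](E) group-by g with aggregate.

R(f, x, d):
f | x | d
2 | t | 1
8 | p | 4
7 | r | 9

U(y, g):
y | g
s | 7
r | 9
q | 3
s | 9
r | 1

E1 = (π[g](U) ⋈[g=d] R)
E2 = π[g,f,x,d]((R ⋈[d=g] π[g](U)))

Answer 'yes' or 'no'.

E1 subexpression sizes:
  U → 5
  π[g](U) → 5
  R → 3
  (π[g](U) ⋈[g=d] R) → 3
E2 subexpression sizes:
  R → 3
  U → 5
  π[g](U) → 5
  (R ⋈[d=g] π[g](U)) → 3
  π[g,f,x,d]((R ⋈[d=g] π[g](U))) → 3

E1 and E2 produce the same multiset:
g | f | x | d
1 | 2 | t | 1
9 | 7 | r | 9
9 | 7 | r | 9

yes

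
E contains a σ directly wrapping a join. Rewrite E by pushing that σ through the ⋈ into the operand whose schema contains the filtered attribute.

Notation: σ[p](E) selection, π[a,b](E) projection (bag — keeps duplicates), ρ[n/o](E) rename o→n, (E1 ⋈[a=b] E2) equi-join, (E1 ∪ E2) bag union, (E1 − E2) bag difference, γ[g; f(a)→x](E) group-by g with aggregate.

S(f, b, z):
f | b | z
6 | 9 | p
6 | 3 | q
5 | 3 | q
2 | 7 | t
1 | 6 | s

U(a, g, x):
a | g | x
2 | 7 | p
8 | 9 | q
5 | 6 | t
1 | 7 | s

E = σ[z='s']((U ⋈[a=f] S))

σ filters on z, owned by the right side.
E' = (U ⋈[a=f] σ[z='s'](S))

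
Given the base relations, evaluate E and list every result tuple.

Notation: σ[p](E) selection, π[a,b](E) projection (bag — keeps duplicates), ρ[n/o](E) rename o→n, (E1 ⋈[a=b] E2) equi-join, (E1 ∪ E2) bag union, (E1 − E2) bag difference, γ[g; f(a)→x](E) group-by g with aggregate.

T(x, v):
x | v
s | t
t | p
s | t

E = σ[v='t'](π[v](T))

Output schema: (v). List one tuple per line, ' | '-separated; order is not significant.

Per-node cardinality:
  T → 3
  π[v](T) → 3
  σ[v='t'](π[v](T)) → 2

== RESULT ==
v
t
t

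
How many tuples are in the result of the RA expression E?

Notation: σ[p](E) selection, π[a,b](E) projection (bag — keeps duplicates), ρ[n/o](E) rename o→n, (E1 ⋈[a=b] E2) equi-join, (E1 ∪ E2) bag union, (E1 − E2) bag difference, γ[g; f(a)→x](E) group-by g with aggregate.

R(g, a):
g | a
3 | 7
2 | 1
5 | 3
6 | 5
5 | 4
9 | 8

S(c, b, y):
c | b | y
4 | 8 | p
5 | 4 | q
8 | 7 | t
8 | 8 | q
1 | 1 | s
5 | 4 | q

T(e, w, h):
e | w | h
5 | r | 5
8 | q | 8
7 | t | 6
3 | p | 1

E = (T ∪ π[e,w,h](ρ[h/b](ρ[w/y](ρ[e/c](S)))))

Subexpression sizes:
  T → 4
  S → 6
  ρ[e/c](S) → 6
  ρ[w/y](ρ[e/c](S)) → 6
  ρ[h/b](ρ[w/y](ρ[e/c](S))) → 6
  π[e,w,h](ρ[h/b](ρ[w/y](ρ[e/c](S)))) → 6
  (T ∪ π[e,w,h](ρ[h/b](ρ[w/y](ρ[e/c](S))))) → 10

|E| = 10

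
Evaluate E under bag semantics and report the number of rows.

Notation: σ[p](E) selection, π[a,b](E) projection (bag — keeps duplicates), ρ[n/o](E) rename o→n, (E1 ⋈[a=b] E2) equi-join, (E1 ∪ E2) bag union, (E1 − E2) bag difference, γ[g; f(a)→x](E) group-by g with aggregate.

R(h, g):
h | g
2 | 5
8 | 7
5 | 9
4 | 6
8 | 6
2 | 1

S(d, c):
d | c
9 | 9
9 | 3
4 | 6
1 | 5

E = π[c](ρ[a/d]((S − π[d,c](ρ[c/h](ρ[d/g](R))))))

Row counts bottom-up:
  S → 4
  R → 6
  ρ[d/g](R) → 6
  ρ[c/h](ρ[d/g](R)) → 6
  π[d,c](ρ[c/h](ρ[d/g](R))) → 6
  (S − π[d,c](ρ[c/h](ρ[d/g](R)))) → 4
  ρ[a/d]((S − π[d,c](ρ[c/h](ρ[d/g](R))))) → 4
  π[c](ρ[a/d]((S − π[d,c](ρ[c/h](ρ[d/g](R)))))) → 4

|E| = 4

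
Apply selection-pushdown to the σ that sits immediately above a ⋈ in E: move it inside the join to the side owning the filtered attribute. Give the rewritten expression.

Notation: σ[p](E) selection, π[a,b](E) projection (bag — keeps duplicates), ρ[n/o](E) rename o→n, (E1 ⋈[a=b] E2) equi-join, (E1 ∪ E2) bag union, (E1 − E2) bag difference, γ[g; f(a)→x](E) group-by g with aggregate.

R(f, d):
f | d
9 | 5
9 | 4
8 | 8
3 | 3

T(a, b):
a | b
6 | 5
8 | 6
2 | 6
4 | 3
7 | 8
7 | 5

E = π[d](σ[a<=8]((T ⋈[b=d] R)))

σ filters on a, owned by the left side.
E' = π[d]((σ[a<=8](T) ⋈[b=d] R))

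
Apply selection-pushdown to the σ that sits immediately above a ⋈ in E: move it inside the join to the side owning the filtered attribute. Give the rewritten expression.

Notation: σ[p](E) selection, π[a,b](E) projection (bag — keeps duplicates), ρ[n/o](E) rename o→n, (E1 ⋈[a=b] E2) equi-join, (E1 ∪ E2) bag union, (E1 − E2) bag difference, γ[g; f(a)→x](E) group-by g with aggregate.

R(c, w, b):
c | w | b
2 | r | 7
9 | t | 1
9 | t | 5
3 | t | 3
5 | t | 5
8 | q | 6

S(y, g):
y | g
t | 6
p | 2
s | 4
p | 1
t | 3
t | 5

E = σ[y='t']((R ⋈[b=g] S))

σ filters on y, owned by the right side.
E' = (R ⋈[b=g] σ[y='t'](S))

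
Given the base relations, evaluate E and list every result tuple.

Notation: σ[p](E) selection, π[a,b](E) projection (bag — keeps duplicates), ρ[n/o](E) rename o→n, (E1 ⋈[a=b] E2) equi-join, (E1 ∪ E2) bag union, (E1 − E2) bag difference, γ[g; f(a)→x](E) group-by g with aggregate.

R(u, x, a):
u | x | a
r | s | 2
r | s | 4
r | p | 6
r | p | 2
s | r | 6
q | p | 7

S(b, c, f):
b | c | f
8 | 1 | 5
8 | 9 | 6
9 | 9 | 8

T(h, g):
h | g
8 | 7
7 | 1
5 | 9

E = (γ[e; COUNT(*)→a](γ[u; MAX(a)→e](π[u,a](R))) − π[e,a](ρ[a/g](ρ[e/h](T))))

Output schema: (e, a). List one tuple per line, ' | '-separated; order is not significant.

Stepwise |·|:
  R → 6
  π[u,a](R) → 6
  γ[u; MAX(a)→e](π[u,a](R)) → 3
  γ[e; COUNT(*)→a](γ[u; MAX(a)→e](π[u,a](R))) → 2
  T → 3
  ρ[e/h](T) → 3
  ρ[a/g](ρ[e/h](T)) → 3
  π[e,a](ρ[a/g](ρ[e/h](T))) → 3
  (γ[e; COUNT(*)→a](γ[u; MAX(a)→e](π[u,a](R))) − π[e,a](ρ[a/g](ρ[e/h](T)))) → 1

== RESULT ==
e | a
6 | 2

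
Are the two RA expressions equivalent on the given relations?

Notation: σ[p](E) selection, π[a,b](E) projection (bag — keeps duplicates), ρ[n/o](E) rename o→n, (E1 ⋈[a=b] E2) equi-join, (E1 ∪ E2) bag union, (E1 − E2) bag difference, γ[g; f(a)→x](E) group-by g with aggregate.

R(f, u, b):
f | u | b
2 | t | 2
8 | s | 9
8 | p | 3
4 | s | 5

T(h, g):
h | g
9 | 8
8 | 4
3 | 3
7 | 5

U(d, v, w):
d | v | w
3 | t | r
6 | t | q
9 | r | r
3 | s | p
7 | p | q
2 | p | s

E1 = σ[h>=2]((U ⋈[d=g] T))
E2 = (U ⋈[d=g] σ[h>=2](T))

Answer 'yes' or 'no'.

E1 stepwise |·|:
  U → 6
  T → 4
  (U ⋈[d=g] T) → 2
  σ[h>=2]((U ⋈[d=g] T)) → 2
E2 stepwise |·|:
  U → 6
  T → 4
  σ[h>=2](T) → 4
  (U ⋈[d=g] σ[h>=2](T)) → 2

E1 and E2 produce the same multiset:
d | v | w | h | g
3 | s | p | 3 | 3
3 | t | r | 3 | 3

yes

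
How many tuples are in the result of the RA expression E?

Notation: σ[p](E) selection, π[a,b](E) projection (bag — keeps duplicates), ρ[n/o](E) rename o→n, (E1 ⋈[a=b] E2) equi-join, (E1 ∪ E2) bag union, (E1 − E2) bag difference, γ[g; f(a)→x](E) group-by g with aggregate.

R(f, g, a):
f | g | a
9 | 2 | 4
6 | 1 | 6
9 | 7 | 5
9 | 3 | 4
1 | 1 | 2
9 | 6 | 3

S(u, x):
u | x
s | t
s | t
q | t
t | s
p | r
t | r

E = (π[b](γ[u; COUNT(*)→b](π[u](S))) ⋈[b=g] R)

Stepwise |·|:
  S → 6
  π[u](S) → 6
  γ[u; COUNT(*)→b](π[u](S)) → 4
  π[b](γ[u; COUNT(*)→b](π[u](S))) → 4
  R → 6
  (π[b](γ[u; COUNT(*)→b](π[u](S))) ⋈[b=g] R) → 6

|E| = 6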